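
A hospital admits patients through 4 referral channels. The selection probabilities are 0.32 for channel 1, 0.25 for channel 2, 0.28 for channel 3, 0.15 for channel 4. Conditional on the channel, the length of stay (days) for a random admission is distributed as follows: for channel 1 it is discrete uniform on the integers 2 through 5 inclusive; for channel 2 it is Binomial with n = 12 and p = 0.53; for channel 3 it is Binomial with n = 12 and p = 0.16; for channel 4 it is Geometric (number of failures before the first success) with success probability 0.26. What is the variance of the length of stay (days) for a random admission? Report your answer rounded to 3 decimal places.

Per component, 1: μ=3.5, E[X²]=13.5; 2: μ=6.36, E[X²]=43.4388; 3: μ=1.92, E[X²]=5.2992; 4: μ=2.84615, E[X²]=19.0473.
E[X] = 0.32·3.5 + 0.25·6.36 + 0.28·1.92 + 0.15·2.84615 = 3.67452.
E[X²] = 0.32·13.5 + 0.25·43.4388 + 0.28·5.2992 + 0.15·19.0473 = 19.5206.
Var(X) = E[X²] − (E[X])² = 19.5206 − 13.5021 = 6.01846.

6.018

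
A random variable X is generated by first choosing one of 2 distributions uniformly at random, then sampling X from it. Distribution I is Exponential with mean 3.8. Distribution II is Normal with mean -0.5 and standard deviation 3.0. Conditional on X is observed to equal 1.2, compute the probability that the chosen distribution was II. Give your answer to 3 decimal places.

0.371

Likelihoods f(1.2 | ·): I: 0.191898; II: 0.113256.
Posterior ∝ prior × likelihood. Numerator for II: 0.5·0.113256 = 0.0566279.
Normalizing constant: 0.5·0.191898 + 0.5·0.113256 = 0.152577.
P(II | observation) = 0.0566279 / 0.152577 = 0.371143.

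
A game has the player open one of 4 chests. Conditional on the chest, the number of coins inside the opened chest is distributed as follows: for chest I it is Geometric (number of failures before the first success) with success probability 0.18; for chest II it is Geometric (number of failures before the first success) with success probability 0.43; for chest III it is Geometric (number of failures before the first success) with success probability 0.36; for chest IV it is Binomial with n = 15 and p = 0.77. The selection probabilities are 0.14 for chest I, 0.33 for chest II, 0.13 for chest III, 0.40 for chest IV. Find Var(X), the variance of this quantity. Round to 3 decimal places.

Per component, I: μ=4.55556, E[X²]=46.0617; II: μ=1.32558, E[X²]=4.83991; III: μ=1.77778, E[X²]=8.09877; IV: μ=11.55, E[X²]=136.059.
E[X] = 0.14·4.55556 + 0.33·1.32558 + 0.13·1.77778 + 0.4·11.55 = 5.92633.
E[X²] = 0.14·46.0617 + 0.33·4.83991 + 0.13·8.09877 + 0.4·136.059 = 63.5223.
Var(X) = E[X²] − (E[X])² = 63.5223 − 35.1214 = 28.4009.

28.401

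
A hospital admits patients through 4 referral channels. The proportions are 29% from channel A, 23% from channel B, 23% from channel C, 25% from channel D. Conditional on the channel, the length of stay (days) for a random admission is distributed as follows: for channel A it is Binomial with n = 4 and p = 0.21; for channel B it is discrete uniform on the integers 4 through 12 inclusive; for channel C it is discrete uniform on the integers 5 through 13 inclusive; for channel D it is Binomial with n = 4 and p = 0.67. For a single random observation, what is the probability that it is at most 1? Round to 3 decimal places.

Conditional on each channel, P(X ≤ 1): A: 0.803654; B: 0; C: 0; D: 0.10817.
By total probability, P(X ≤ 1) = 0.29·0.803654 + 0.23·0 + 0.23·0 + 0.25·0.10817 = 0.260102.

0.260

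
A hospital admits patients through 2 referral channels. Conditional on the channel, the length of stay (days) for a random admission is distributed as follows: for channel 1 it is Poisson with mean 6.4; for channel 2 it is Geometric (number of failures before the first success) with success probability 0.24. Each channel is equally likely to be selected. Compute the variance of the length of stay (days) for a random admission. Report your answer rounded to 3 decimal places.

Per component, 1: μ=6.4, E[X²]=47.36; 2: μ=3.16667, E[X²]=23.2222.
E[X] = 0.5·6.4 + 0.5·3.16667 = 4.78333.
E[X²] = 0.5·47.36 + 0.5·23.2222 = 35.2911.
Var(X) = E[X²] − (E[X])² = 35.2911 − 22.8803 = 12.4108.

12.411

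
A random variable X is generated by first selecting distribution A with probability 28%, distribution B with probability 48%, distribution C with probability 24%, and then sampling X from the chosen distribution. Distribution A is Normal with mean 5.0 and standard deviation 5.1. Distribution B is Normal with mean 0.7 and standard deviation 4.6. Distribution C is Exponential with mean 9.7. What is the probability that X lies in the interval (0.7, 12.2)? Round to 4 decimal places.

0.5941

Conditional on each component, P(0.7 < X < 12.2): A: 0.721415; B: 0.49379; C: 0.646079.
By total probability, P(0.7 < X < 12.2) = 0.28·0.721415 + 0.48·0.49379 + 0.24·0.646079 = 0.594074.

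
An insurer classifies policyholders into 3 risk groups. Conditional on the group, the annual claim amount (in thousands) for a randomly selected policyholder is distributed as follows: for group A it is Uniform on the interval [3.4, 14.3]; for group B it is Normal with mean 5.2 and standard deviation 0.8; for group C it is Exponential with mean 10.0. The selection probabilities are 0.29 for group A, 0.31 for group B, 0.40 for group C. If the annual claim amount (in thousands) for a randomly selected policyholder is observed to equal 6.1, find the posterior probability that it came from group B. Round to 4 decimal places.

0.6294

Likelihoods f(6.1 | ·): A: 0.0917431; B: 0.264846; C: 0.0543351.
Posterior ∝ prior × likelihood. Numerator for B: 0.31·0.264846 = 0.0821022.
Normalizing constant: 0.29·0.0917431 + 0.31·0.264846 + 0.4·0.0543351 = 0.130442.
P(B | observation) = 0.0821022 / 0.130442 = 0.629417.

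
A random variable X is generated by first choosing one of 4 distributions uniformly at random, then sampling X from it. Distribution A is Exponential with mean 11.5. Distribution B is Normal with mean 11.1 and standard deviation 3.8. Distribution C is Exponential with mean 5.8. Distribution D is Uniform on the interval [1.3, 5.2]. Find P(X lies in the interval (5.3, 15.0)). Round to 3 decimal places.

0.367

Conditional on each component, P(5.3 < X < 15.0): A: 0.359385; B: 0.784163; C: 0.325695; D: 0.
By total probability, P(5.3 < X < 15.0) = 0.25·0.359385 + 0.25·0.784163 + 0.25·0.325695 + 0.25·0 = 0.367311.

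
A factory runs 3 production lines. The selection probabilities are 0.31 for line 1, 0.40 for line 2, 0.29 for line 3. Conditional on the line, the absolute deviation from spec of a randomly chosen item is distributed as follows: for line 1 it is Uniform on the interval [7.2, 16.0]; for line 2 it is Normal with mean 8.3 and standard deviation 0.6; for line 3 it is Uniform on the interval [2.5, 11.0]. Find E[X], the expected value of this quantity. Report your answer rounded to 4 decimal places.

Component means — 1: 11.6; 2: 8.3; 3: 6.75.
E[X] = 0.31·11.6 + 0.4·8.3 + 0.29·6.75 = 8.8735.

8.8735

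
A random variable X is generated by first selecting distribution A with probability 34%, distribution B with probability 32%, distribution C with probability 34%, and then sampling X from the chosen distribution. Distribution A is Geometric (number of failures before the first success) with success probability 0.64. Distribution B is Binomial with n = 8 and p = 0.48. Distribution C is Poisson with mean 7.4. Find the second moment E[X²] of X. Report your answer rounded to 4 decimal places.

26.8984

For each component E[X²] = Var + (mean)², giving A: 1.19531; B: 16.7424; C: 62.16.
Overall E[X²] = 0.34·1.19531 + 0.32·16.7424 + 0.34·62.16 = 26.8984.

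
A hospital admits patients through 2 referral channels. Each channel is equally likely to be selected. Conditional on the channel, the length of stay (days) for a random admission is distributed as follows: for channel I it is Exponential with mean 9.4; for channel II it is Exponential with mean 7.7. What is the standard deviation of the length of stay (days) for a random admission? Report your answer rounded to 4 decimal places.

Per component, I: μ=9.4, E[X²]=176.72; II: μ=7.7, E[X²]=118.58.
E[X] = 0.5·9.4 + 0.5·7.7 = 8.55.
E[X²] = 0.5·176.72 + 0.5·118.58 = 147.65.
Var(X) = E[X²] − (E[X])² = 147.65 − 73.1025 = 74.5475.
SD(X) = √74.5475 = 8.63409.

8.6341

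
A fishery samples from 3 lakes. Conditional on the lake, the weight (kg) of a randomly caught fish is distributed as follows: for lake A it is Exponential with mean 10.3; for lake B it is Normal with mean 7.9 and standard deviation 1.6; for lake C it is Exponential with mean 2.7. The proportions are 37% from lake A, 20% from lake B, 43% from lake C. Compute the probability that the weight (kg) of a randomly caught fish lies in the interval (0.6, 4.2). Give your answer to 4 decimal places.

Conditional on each lake, P(0.6 < X < 4.2): A: 0.278278; B: 0.0103725; C: 0.589665.
By total probability, P(0.6 < X < 4.2) = 0.37·0.278278 + 0.2·0.0103725 + 0.43·0.589665 = 0.358593.

0.3586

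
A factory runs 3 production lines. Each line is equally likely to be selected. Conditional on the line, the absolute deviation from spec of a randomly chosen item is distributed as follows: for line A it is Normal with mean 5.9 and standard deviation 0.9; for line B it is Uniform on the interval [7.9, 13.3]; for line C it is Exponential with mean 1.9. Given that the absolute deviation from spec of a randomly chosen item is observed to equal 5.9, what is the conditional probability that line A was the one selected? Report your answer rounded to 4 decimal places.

0.9495

Likelihoods f(5.9 | ·): A: 0.443269; B: 0; C: 0.0235856.
Posterior ∝ prior × likelihood. Numerator for A: 0.333333·0.443269 = 0.147756.
Normalizing constant: 0.333333·0.443269 + 0.333333·0 + 0.333333·0.0235856 = 0.155618.
P(A | observation) = 0.147756 / 0.155618 = 0.94948.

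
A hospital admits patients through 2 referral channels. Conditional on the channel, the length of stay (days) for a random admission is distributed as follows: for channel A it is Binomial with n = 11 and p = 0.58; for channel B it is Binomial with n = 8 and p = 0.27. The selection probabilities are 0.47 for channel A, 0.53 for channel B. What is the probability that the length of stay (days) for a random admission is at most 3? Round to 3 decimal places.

Conditional on each channel, P(X ≤ 3): A: 0.0398575; B: 0.856677.
By total probability, P(X ≤ 3) = 0.47·0.0398575 + 0.53·0.856677 = 0.472772.

0.473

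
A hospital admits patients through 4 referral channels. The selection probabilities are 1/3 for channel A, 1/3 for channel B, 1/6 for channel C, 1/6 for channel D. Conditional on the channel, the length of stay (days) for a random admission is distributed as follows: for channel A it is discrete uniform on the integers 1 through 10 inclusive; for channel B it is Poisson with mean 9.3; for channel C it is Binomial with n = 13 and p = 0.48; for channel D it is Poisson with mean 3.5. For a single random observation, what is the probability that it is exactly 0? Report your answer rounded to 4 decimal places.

0.0051

Conditional on each channel, P(X = 0): A: 0; B: 9.14242e-05; C: 0.000203256; D: 0.0301974.
By total probability, P(X = 0) = 0.333333·0 + 0.333333·9.14242e-05 + 0.166667·0.000203256 + 0.166667·0.0301974 = 0.00509725.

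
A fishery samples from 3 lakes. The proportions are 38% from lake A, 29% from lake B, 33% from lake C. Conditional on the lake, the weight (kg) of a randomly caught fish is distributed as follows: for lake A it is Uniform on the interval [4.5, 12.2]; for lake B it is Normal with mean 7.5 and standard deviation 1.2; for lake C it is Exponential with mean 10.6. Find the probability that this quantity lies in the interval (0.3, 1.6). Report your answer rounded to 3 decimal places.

Conditional on each lake, P(0.3 < X < 1.6): A: 0; B: 4.39165e-07; C: 0.112198.
By total probability, P(0.3 < X < 1.6) = 0.38·0 + 0.29·4.39165e-07 + 0.33·0.112198 = 0.0370256.

0.037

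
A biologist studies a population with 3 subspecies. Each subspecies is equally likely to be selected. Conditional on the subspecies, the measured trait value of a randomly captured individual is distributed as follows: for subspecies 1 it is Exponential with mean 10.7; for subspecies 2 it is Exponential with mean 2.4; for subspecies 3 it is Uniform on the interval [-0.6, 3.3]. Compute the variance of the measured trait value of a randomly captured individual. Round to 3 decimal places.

Per component, 1: μ=10.7, E[X²]=228.98; 2: μ=2.4, E[X²]=11.52; 3: μ=1.35, E[X²]=3.09.
E[X] = 0.333333·10.7 + 0.333333·2.4 + 0.333333·1.35 = 4.81667.
E[X²] = 0.333333·228.98 + 0.333333·11.52 + 0.333333·3.09 = 81.1967.
Var(X) = E[X²] − (E[X])² = 81.1967 − 23.2003 = 57.9964.

57.996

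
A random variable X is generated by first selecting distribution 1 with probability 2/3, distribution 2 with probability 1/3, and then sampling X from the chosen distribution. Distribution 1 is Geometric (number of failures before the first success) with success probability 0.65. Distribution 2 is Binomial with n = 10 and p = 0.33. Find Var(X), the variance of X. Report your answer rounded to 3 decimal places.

Per component, 1: μ=0.538462, E[X²]=1.11834; 2: μ=3.3, E[X²]=13.101.
E[X] = 0.666667·0.538462 + 0.333333·3.3 = 1.45897.
E[X²] = 0.666667·1.11834 + 0.333333·13.101 = 5.11256.
Var(X) = E[X²] − (E[X])² = 5.11256 − 2.12861 = 2.98396.

2.984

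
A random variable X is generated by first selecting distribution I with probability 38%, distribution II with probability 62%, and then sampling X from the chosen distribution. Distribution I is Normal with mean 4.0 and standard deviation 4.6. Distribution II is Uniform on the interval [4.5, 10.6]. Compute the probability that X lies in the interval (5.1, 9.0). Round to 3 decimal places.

0.498

Conditional on each component, P(5.1 < X < 9.0): I: 0.266974; II: 0.639344.
By total probability, P(5.1 < X < 9.0) = 0.38·0.266974 + 0.62·0.639344 = 0.497844.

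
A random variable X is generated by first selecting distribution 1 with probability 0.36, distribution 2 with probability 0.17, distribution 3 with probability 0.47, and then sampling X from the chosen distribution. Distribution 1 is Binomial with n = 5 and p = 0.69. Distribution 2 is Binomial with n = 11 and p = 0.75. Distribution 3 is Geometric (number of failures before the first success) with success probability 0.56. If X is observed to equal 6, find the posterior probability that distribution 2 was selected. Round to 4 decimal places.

Likelihoods P(X=6 | ·): 1: 0; 2: 0.0802989; 3: 0.00406354.
Posterior ∝ prior × likelihood. Numerator for 2: 0.17·0.0802989 = 0.0136508.
Normalizing constant: 0.36·0 + 0.17·0.0802989 + 0.47·0.00406354 = 0.0155607.
P(2 | observation) = 0.0136508 / 0.0155607 = 0.877264.

0.8773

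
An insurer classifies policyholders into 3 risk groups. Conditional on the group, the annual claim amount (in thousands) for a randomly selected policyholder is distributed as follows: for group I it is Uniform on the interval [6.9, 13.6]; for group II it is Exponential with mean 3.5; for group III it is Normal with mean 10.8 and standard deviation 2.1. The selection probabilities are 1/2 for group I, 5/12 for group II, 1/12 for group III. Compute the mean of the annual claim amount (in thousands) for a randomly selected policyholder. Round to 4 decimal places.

7.4833

Component means — I: 10.25; II: 3.5; III: 10.8.
E[X] = 0.5·10.25 + 0.416667·3.5 + 0.0833333·10.8 = 7.48333.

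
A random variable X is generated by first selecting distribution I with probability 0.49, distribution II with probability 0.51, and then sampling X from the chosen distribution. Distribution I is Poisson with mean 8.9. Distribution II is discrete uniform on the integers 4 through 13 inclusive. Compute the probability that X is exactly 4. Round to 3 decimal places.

0.068

Conditional on each component, P(X = 4): I: 0.0356556; II: 0.1.
By total probability, P(X = 4) = 0.49·0.0356556 + 0.51·0.1 = 0.0684712.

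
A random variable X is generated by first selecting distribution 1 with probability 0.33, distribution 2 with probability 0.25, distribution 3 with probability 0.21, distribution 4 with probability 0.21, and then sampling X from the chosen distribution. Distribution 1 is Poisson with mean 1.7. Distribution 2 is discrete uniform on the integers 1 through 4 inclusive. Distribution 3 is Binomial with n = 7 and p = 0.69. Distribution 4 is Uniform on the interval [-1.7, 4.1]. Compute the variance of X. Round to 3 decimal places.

Per component, 1: μ=1.7, E[X²]=4.59; 2: μ=2.5, E[X²]=7.5; 3: μ=4.83, E[X²]=24.8262; 4: μ=1.2, E[X²]=4.24333.
E[X] = 0.33·1.7 + 0.25·2.5 + 0.21·4.83 + 0.21·1.2 = 2.4523.
E[X²] = 0.33·4.59 + 0.25·7.5 + 0.21·24.8262 + 0.21·4.24333 = 9.4943.
Var(X) = E[X²] − (E[X])² = 9.4943 − 6.01378 = 3.48053.

3.481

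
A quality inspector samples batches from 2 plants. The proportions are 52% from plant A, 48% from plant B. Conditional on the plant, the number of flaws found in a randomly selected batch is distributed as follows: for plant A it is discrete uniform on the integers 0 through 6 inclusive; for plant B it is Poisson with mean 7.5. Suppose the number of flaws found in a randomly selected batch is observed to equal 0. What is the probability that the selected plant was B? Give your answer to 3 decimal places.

Likelihoods P(X=0 | ·): A: 0.142857; B: 0.000553084.
Posterior ∝ prior × likelihood. Numerator for B: 0.48·0.000553084 = 0.00026548.
Normalizing constant: 0.52·0.142857 + 0.48·0.000553084 = 0.0745512.
P(B | observation) = 0.00026548 / 0.0745512 = 0.00356105.

0.004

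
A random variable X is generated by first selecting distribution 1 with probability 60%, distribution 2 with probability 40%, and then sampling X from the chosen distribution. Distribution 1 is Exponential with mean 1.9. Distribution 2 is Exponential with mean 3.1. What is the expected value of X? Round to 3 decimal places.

2.380

Component means — 1: 1.9; 2: 3.1.
E[X] = 0.6·1.9 + 0.4·3.1 = 2.38.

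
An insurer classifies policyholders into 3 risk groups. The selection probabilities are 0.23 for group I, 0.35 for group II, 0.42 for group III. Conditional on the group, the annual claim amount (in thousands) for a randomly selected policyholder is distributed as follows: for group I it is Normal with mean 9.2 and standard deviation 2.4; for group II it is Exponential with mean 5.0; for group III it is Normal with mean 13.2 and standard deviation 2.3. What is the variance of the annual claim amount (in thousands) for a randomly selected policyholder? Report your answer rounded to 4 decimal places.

25.1465

Per component, I: μ=9.2, E[X²]=90.4; II: μ=5, E[X²]=50; III: μ=13.2, E[X²]=179.53.
E[X] = 0.23·9.2 + 0.35·5 + 0.42·13.2 = 9.41.
E[X²] = 0.23·90.4 + 0.35·50 + 0.42·179.53 = 113.695.
Var(X) = E[X²] − (E[X])² = 113.695 − 88.5481 = 25.1465.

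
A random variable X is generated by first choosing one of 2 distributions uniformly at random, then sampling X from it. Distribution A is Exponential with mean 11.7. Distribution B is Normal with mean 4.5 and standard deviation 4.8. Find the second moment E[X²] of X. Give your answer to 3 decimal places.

For each component E[X²] = Var + (mean)², giving A: 273.78; B: 43.29.
Overall E[X²] = 0.5·273.78 + 0.5·43.29 = 158.535.

158.535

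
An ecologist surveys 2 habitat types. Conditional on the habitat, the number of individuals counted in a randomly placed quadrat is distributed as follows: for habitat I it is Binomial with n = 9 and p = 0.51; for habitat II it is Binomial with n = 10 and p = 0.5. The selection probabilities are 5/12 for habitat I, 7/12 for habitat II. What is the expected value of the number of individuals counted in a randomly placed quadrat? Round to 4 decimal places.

4.8292

Component means — I: 4.59; II: 5.
E[X] = 0.416667·4.59 + 0.583333·5 = 4.82917.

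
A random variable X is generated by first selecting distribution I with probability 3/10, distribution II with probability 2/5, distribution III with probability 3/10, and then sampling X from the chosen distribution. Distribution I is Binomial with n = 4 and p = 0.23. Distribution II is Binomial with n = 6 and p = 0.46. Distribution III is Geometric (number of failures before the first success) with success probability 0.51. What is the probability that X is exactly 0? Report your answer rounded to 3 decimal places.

Conditional on each component, P(X = 0): I: 0.35153; II: 0.0247949; III: 0.51.
By total probability, P(X = 0) = 0.3·0.35153 + 0.4·0.0247949 + 0.3·0.51 = 0.268377.

0.268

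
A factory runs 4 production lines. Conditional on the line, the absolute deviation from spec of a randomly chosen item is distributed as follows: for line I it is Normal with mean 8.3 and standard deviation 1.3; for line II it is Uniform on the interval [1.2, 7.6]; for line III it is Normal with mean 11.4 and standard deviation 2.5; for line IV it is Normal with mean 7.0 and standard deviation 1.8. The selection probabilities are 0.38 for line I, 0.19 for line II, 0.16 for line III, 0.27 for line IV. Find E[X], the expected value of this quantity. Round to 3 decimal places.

7.704

Component means — I: 8.3; II: 4.4; III: 11.4; IV: 7.
E[X] = 0.38·8.3 + 0.19·4.4 + 0.16·11.4 + 0.27·7 = 7.704.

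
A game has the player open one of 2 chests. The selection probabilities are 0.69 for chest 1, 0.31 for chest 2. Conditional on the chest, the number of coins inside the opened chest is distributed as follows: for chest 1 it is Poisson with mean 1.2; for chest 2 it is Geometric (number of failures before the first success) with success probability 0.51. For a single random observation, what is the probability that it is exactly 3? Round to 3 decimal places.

Conditional on each chest, P(X = 3): 1: 0.0867439; 2: 0.060001.
By total probability, P(X = 3) = 0.69·0.0867439 + 0.31·0.060001 = 0.0784536.

0.078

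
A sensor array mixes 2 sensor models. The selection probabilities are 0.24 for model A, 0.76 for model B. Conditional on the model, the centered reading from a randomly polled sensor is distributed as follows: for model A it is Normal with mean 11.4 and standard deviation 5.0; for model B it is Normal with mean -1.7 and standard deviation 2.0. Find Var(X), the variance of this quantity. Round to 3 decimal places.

Per component, A: μ=11.4, E[X²]=154.96; B: μ=-1.7, E[X²]=6.89.
E[X] = 0.24·11.4 + 0.76·-1.7 = 1.444.
E[X²] = 0.24·154.96 + 0.76·6.89 = 42.4268.
Var(X) = E[X²] − (E[X])² = 42.4268 − 2.08514 = 40.3417.

40.342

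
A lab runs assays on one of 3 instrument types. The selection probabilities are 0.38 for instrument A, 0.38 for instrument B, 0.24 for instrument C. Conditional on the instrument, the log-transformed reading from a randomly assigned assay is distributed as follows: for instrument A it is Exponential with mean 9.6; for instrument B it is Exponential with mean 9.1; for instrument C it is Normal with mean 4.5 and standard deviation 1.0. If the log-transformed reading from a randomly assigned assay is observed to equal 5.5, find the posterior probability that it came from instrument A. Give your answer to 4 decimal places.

0.2163

Likelihoods f(5.5 | ·): A: 0.0587373; B: 0.0600445; C: 0.241971.
Posterior ∝ prior × likelihood. Numerator for A: 0.38·0.0587373 = 0.0223202.
Normalizing constant: 0.38·0.0587373 + 0.38·0.0600445 + 0.24·0.241971 = 0.10321.
P(A | observation) = 0.0223202 / 0.10321 = 0.21626.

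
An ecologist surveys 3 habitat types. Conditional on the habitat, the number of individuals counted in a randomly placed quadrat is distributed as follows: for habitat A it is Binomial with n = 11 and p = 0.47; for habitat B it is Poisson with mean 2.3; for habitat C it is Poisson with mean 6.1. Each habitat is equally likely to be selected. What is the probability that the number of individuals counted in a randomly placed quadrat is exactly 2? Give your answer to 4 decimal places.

Conditional on each habitat, P(X = 2): A: 0.0400905; B: 0.265185; C: 0.0417286.
By total probability, P(X = 2) = 0.333333·0.0400905 + 0.333333·0.265185 + 0.333333·0.0417286 = 0.115668.

0.1157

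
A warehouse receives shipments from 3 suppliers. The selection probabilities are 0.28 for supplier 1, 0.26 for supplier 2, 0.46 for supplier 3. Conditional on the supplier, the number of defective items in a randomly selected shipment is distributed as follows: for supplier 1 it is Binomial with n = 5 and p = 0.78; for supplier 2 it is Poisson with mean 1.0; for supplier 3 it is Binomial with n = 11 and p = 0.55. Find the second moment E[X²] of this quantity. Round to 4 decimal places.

23.1085

For each component E[X²] = Var + (mean)², giving 1: 16.068; 2: 2; 3: 39.325.
Overall E[X²] = 0.28·16.068 + 0.26·2 + 0.46·39.325 = 23.1085.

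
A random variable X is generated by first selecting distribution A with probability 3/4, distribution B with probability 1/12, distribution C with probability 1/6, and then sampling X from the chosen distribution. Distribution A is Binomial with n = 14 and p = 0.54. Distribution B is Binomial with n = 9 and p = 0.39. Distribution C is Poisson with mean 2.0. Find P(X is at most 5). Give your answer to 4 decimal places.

0.3409

Conditional on each component, P(X ≤ 5): A: 0.134776; B: 0.91138; C: 0.983436.
By total probability, P(X ≤ 5) = 0.75·0.134776 + 0.0833333·0.91138 + 0.166667·0.983436 = 0.340937.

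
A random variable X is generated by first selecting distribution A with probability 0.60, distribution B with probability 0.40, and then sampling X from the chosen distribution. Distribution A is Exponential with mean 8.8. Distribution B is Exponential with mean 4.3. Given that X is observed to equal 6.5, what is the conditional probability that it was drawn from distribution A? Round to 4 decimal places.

Likelihoods f(6.5 | ·): A: 0.0542915; B: 0.0512908.
Posterior ∝ prior × likelihood. Numerator for A: 0.6·0.0542915 = 0.0325749.
Normalizing constant: 0.6·0.0542915 + 0.4·0.0512908 = 0.0530912.
P(A | observation) = 0.0325749 / 0.0530912 = 0.613564.

0.6136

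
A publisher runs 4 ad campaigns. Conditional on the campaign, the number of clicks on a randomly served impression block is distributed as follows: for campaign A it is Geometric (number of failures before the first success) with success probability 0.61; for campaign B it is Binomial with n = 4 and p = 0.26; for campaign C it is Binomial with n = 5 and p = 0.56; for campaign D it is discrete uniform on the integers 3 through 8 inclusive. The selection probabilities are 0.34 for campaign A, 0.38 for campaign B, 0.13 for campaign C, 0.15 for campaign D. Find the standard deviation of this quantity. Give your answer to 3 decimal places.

2.027

Per component, A: μ=0.639344, E[X²]=1.45687; B: μ=1.04, E[X²]=1.8512; C: μ=2.8, E[X²]=9.072; D: μ=5.5, E[X²]=33.1667.
E[X] = 0.34·0.639344 + 0.38·1.04 + 0.13·2.8 + 0.15·5.5 = 1.80158.
E[X²] = 0.34·1.45687 + 0.38·1.8512 + 0.13·9.072 + 0.15·33.1667 = 7.35315.
Var(X) = E[X²] − (E[X])² = 7.35315 − 3.24568 = 4.10747.
SD(X) = √4.10747 = 2.02669.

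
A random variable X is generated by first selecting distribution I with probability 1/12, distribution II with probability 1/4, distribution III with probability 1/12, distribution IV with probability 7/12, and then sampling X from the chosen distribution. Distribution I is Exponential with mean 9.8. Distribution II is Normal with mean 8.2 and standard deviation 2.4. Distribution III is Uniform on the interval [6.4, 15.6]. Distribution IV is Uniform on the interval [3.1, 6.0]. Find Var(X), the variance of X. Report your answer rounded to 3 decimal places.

Per component, I: μ=9.8, E[X²]=192.08; II: μ=8.2, E[X²]=73; III: μ=11, E[X²]=128.053; IV: μ=4.55, E[X²]=21.4033.
E[X] = 0.0833333·9.8 + 0.25·8.2 + 0.0833333·11 + 0.583333·4.55 = 6.4375.
E[X²] = 0.0833333·192.08 + 0.25·73 + 0.0833333·128.053 + 0.583333·21.4033 = 57.4131.
Var(X) = E[X²] − (E[X])² = 57.4131 − 41.4414 = 15.9716.

15.972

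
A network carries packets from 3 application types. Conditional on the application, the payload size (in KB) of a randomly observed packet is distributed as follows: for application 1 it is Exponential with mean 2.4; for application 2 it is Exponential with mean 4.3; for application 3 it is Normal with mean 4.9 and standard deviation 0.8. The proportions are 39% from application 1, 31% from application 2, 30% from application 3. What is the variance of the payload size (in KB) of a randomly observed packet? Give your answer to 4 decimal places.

9.3715

Per component, 1: μ=2.4, E[X²]=11.52; 2: μ=4.3, E[X²]=36.98; 3: μ=4.9, E[X²]=24.65.
E[X] = 0.39·2.4 + 0.31·4.3 + 0.3·4.9 = 3.739.
E[X²] = 0.39·11.52 + 0.31·36.98 + 0.3·24.65 = 23.3516.
Var(X) = E[X²] − (E[X])² = 23.3516 − 13.9801 = 9.37148.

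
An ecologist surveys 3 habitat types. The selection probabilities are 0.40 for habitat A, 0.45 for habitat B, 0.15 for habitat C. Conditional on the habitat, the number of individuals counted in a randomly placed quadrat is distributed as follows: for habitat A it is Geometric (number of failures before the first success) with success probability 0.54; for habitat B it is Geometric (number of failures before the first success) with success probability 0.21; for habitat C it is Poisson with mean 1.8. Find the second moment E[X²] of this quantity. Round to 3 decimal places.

For each component E[X²] = Var + (mean)², giving A: 2.30316; B: 32.0658; C: 5.04.
Overall E[X²] = 0.4·2.30316 + 0.45·32.0658 + 0.15·5.04 = 16.1069.

16.107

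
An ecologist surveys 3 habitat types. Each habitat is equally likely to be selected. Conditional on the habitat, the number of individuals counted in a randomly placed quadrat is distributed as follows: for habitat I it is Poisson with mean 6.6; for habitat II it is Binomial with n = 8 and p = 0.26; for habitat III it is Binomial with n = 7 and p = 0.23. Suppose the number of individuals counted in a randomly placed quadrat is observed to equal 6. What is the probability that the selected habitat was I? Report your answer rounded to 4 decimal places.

0.9658

Likelihoods P(X=6 | ·): I: 0.156166; II: 0.00473654; III: 0.000797913.
Posterior ∝ prior × likelihood. Numerator for I: 0.333333·0.156166 = 0.0520555.
Normalizing constant: 0.333333·0.156166 + 0.333333·0.00473654 + 0.333333·0.000797913 = 0.0539003.
P(I | observation) = 0.0520555 / 0.0539003 = 0.965773.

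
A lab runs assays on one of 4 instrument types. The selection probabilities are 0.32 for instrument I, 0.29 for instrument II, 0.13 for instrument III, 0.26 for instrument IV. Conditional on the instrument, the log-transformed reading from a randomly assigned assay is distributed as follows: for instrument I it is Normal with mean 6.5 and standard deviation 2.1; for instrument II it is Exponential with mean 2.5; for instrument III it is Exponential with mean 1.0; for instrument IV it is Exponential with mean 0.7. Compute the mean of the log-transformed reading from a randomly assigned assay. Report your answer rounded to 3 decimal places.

Component means — I: 6.5; II: 2.5; III: 1; IV: 0.7.
E[X] = 0.32·6.5 + 0.29·2.5 + 0.13·1 + 0.26·0.7 = 3.117.

3.117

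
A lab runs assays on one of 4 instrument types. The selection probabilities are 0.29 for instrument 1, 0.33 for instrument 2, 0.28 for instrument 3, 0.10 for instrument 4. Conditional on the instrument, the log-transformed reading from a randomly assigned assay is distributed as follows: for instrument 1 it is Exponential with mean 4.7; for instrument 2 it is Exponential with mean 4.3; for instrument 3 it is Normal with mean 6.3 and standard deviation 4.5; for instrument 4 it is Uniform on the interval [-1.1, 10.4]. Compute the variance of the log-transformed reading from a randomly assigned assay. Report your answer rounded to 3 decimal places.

19.953

Per component, 1: μ=4.7, E[X²]=44.18; 2: μ=4.3, E[X²]=36.98; 3: μ=6.3, E[X²]=59.94; 4: μ=4.65, E[X²]=32.6433.
E[X] = 0.29·4.7 + 0.33·4.3 + 0.28·6.3 + 0.1·4.65 = 5.011.
E[X²] = 0.29·44.18 + 0.33·36.98 + 0.28·59.94 + 0.1·32.6433 = 45.0631.
Var(X) = E[X²] − (E[X])² = 45.0631 − 25.1101 = 19.953.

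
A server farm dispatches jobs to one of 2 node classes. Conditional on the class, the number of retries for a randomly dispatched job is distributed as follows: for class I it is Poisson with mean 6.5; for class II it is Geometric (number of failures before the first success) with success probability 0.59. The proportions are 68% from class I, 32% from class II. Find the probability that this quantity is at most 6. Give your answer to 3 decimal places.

0.677

Conditional on each class, P(X ≤ 6): I: 0.526524; II: 0.998052.
By total probability, P(X ≤ 6) = 0.68·0.526524 + 0.32·0.998052 = 0.677413.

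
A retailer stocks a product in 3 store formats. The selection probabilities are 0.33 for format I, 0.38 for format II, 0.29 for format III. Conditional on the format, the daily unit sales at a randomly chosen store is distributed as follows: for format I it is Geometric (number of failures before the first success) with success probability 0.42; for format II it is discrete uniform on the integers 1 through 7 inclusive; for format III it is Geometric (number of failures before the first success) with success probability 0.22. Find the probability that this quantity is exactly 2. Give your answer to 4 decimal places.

0.1397

Conditional on each format, P(X = 2): I: 0.141288; II: 0.142857; III: 0.133848.
By total probability, P(X = 2) = 0.33·0.141288 + 0.38·0.142857 + 0.29·0.133848 = 0.139727.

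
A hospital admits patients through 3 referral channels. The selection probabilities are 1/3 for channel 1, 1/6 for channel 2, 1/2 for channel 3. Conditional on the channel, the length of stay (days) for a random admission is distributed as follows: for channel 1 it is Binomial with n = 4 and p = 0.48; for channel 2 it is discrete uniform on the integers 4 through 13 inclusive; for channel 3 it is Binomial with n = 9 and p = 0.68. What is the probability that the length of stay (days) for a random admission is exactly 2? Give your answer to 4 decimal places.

Conditional on each channel, P(X = 2): 1: 0.373801; 2: 0; 3: 0.00571966.
By total probability, P(X = 2) = 0.333333·0.373801 + 0.166667·0 + 0.5·0.00571966 = 0.12746.

0.1275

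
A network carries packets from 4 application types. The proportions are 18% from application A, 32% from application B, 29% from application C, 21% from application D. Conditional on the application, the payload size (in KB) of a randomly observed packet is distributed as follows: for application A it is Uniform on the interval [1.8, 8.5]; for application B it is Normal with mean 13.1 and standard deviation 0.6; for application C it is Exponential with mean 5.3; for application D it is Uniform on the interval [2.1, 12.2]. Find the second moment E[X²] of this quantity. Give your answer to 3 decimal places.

89.291

For each component E[X²] = Var + (mean)², giving A: 30.2633; B: 171.97; C: 56.18; D: 59.6233.
Overall E[X²] = 0.18·30.2633 + 0.32·171.97 + 0.29·56.18 + 0.21·59.6233 = 89.2909.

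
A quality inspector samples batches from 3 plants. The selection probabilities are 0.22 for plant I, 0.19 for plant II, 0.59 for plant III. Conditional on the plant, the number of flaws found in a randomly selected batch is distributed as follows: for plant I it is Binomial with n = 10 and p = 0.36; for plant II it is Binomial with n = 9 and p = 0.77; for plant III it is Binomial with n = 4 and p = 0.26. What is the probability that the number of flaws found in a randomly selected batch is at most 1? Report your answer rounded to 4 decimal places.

0.4424

Conditional on each plant, P(X ≤ 1): I: 0.076381; II: 5.60707e-05; III: 0.721299.
By total probability, P(X ≤ 1) = 0.22·0.076381 + 0.19·5.60707e-05 + 0.59·0.721299 = 0.442381.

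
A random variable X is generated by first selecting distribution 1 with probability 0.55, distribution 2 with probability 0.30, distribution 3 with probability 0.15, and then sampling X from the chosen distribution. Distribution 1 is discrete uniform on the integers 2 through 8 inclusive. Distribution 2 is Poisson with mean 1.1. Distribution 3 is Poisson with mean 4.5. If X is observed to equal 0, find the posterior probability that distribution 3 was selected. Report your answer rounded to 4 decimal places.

0.0164

Likelihoods P(X=0 | ·): 1: 0; 2: 0.332871; 3: 0.011109.
Posterior ∝ prior × likelihood. Numerator for 3: 0.15·0.011109 = 0.00166635.
Normalizing constant: 0.55·0 + 0.3·0.332871 + 0.15·0.011109 = 0.101528.
P(3 | observation) = 0.00166635 / 0.101528 = 0.0164128.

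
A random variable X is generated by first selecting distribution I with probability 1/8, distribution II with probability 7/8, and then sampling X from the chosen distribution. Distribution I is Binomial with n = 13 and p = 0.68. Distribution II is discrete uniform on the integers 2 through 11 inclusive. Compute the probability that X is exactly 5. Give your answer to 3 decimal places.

Conditional on each component, P(X = 5): I: 0.0205742; II: 0.1.
By total probability, P(X = 5) = 0.125·0.0205742 + 0.875·0.1 = 0.0900718.

0.090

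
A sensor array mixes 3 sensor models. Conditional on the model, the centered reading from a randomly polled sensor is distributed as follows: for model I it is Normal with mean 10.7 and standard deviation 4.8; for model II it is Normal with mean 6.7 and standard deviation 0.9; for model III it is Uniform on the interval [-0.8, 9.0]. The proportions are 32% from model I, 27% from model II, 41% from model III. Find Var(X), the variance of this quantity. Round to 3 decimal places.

Per component, I: μ=10.7, E[X²]=137.53; II: μ=6.7, E[X²]=45.7; III: μ=4.1, E[X²]=24.8133.
E[X] = 0.32·10.7 + 0.27·6.7 + 0.41·4.1 = 6.914.
E[X²] = 0.32·137.53 + 0.27·45.7 + 0.41·24.8133 = 66.5221.
Var(X) = E[X²] − (E[X])² = 66.5221 − 47.8034 = 18.7187.

18.719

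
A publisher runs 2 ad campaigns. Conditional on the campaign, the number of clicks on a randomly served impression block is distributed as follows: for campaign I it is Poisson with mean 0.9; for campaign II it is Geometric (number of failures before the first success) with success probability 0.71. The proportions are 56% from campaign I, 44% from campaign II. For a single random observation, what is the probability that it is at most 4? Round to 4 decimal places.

0.9978

Conditional on each campaign, P(X ≤ 4): I: 0.997656; II: 0.997949.
By total probability, P(X ≤ 4) = 0.56·0.997656 + 0.44·0.997949 = 0.997785.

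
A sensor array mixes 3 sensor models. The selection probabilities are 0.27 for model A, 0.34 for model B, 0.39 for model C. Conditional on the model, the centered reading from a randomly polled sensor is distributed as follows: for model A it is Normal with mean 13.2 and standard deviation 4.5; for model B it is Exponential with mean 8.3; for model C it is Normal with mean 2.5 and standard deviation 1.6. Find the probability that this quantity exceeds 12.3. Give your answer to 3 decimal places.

0.234

Conditional on each model, P(X > 12.3): A: 0.57926; B: 0.227199; C: 4.53418e-10.
By total probability, P(X > 12.3) = 0.27·0.57926 + 0.34·0.227199 + 0.39·4.53418e-10 = 0.233648.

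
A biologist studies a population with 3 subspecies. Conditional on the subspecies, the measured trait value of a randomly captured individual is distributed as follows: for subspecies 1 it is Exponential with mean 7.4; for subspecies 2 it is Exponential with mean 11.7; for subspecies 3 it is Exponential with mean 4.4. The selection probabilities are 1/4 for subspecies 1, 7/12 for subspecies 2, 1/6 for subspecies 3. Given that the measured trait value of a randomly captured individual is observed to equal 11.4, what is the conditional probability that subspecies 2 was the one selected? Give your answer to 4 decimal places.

0.6512

Likelihoods f(11.4 | ·): 1: 0.0289548; 2: 0.0322593; 3: 0.0170345.
Posterior ∝ prior × likelihood. Numerator for 2: 0.583333·0.0322593 = 0.0188179.
Normalizing constant: 0.25·0.0289548 + 0.583333·0.0322593 + 0.166667·0.0170345 = 0.0288957.
P(2 | observation) = 0.0188179 / 0.0288957 = 0.651236.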